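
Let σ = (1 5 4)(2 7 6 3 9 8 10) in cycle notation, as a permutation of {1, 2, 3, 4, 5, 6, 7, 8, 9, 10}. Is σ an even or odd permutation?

The cycle lengths are 7, 3.
A cycle is odd iff its length is even; σ has 0 even-length cycles, so sgn(σ) = (−1)^0 and σ is even.

even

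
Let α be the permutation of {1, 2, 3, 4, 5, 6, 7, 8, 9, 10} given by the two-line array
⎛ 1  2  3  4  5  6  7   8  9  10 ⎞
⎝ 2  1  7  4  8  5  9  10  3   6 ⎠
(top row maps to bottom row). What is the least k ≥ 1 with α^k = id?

12

The disjoint-cycle form of α has cycle lengths 4, 3, 2, 1.
Since disjoint cycles commute, ord(α) = lcm(4, 3, 2) = 12.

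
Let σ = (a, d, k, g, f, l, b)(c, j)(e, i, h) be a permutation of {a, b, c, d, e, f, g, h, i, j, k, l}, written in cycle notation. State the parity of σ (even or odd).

odd

The cycle lengths are 7, 3, 2.
A cycle is odd iff its length is even; σ has 1 even-length cycle, so sgn(σ) = (−1)^1 and σ is odd.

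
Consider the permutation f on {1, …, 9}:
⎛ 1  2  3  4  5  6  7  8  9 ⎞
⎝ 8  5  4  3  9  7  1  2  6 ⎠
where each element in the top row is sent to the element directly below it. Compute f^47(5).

8

Tracing 5 → 9 → … returns to 5 after 7 steps, so 5 lies in a 7-cycle (1, 8, 2, 5, 9, 6, 7).
Since the cycle has length 7, f^47 acts on it the same as f^5 (47 mod 7 = 5).
Stepping 5 places around the cycle: 5 → 9 → 6 → 7 → 1 → 8.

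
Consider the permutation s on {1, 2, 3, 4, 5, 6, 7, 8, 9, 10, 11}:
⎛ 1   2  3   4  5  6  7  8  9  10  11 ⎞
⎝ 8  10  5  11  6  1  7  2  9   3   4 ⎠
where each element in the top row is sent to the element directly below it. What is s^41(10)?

Tracing 10 → 3 → … returns to 10 after 7 steps, so 10 lies in a 7-cycle (1 8 2 10 3 5 6).
Since the cycle has length 7, s^41 acts on it the same as s^6 (41 mod 7 = 6).
Stepping 6 places around the cycle: 10 → 3 → 5 → 6 → 1 → 8 → 2.

2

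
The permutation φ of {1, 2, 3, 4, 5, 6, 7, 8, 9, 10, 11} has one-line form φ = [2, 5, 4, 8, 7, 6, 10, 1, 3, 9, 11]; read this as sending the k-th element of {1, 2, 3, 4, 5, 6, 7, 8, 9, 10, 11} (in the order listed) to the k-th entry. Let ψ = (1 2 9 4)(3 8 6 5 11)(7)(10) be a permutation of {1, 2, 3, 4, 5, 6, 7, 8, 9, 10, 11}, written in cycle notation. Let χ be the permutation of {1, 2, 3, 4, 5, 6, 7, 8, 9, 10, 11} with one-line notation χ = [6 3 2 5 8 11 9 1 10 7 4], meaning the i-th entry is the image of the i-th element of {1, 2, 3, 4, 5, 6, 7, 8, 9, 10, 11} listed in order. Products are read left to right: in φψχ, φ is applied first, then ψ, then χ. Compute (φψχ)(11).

Apply the permutations in order: φ(11) = 11, then ψ(11) = 3, then χ(3) = 2. So (φψχ)(11) = 2.

2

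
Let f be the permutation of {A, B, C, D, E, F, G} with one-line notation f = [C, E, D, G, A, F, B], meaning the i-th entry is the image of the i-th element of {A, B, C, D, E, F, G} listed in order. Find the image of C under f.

D

C is element number 3 of the domain, and entry number 3 of the one-line form is D, so f(C) = D.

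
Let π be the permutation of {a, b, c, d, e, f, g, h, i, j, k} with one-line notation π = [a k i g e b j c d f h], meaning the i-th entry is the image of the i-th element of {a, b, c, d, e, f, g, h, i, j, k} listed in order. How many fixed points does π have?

2

The fixed points (elements with π(x) = x) are {a, e}, so there are 2.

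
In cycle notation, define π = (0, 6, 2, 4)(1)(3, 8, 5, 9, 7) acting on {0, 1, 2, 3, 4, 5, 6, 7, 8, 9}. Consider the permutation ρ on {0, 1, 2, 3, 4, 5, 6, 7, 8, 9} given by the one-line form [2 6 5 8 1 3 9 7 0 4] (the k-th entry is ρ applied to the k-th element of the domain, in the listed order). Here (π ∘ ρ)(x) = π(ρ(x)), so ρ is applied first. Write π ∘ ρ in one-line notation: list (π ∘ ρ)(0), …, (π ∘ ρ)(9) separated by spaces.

(π ∘ ρ)(x) = π(ρ(x)). Computing each image: π(ρ(0)) = π(2) = 4, π(ρ(1)) = π(6) = 2, π(ρ(2)) = π(5) = 9, π(ρ(3)) = π(8) = 5, π(ρ(4)) = π(1) = 1, π(ρ(5)) = π(3) = 8, π(ρ(6)) = π(9) = 7, π(ρ(7)) = π(7) = 3, π(ρ(8)) = π(0) = 6, π(ρ(9)) = π(4) = 0.
Hence π ∘ ρ = [4 2 9 5 1 8 7 3 6 0].

4 2 9 5 1 8 7 3 6 0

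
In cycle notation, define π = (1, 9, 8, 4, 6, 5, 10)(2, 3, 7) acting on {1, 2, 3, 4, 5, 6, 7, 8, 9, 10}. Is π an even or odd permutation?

The cycle lengths are 7, 3.
A cycle is odd iff its length is even; π has 0 even-length cycles, so sgn(π) = (−1)^0 and π is even.

even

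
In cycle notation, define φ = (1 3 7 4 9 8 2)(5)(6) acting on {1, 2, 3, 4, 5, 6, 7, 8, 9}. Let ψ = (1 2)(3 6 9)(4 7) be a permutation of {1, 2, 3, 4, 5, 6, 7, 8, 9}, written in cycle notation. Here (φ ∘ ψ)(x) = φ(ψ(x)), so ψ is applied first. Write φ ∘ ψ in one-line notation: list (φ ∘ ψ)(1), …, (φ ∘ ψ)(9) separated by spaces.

For each element, apply ψ then φ: 1 → 2 → 1; 2 → 1 → 3; 3 → 6 → 6; 4 → 7 → 4; 5 → 5 → 5; 6 → 9 → 8; 7 → 4 → 9; 8 → 8 → 2; 9 → 3 → 7.
So φ ∘ ψ in one-line form is 1 3 6 4 5 8 9 2 7.

1 3 6 4 5 8 9 2 7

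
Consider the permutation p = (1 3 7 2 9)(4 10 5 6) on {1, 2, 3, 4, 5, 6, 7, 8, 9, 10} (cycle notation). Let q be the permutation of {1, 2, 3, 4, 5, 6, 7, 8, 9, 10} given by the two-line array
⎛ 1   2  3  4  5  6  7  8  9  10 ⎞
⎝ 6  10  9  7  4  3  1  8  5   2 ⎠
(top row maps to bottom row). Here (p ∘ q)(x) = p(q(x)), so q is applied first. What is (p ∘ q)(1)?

4

q(1) = 6, then p(6) = 4; composing gives (p ∘ q)(1) = 4.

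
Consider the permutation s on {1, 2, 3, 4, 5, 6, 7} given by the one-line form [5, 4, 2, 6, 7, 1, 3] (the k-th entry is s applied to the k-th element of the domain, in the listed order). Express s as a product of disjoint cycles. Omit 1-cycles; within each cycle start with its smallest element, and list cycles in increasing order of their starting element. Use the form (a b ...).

Iterating s from 1 gives 1 → 5 → 7 → 3 → 2 → 4 → 6 → 1; that is the 7-cycle (1 5 7 3 2 4 6).
Repeating from the next unused element and collecting all non-trivial cycles gives (1 5 7 3 2 4 6).

(1 5 7 3 2 4 6)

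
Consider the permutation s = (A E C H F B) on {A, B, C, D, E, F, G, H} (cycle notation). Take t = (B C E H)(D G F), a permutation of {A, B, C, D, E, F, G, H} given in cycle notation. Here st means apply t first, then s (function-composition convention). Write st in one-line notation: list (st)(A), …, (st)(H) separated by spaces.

(st)(x) = s(t(x)). Computing each image: s(t(A)) = s(A) = E, s(t(B)) = s(C) = H, s(t(C)) = s(E) = C, s(t(D)) = s(G) = G, s(t(E)) = s(H) = F, s(t(F)) = s(D) = D, s(t(G)) = s(F) = B, s(t(H)) = s(B) = A.
Hence st = [E H C G F D B A].

E H C G F D B A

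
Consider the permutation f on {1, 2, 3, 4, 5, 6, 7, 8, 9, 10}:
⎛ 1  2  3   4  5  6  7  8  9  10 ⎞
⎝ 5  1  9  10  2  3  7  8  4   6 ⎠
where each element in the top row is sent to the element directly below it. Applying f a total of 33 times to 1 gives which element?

1

Tracing 1 → 5 → … returns to 1 after 3 steps, so 1 lies in a 3-cycle (1, 5, 2).
On a 3-cycle, f^3 is the identity, so f^33 = f^0 there (33 ≡ 0 mod 3).
So f^33(1) = 1.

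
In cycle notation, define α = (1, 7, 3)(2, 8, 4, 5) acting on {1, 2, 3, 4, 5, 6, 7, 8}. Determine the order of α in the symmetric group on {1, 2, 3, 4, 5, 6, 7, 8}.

12

The cycle type of α is (4, 3, 1).
The order is lcm(4, 3) = 12.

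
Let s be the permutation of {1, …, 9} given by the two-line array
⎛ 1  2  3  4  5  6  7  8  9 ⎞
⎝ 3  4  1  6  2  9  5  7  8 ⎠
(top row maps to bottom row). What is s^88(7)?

6

Tracing 7 → 5 → … returns to 7 after 7 steps, so 7 lies in a 7-cycle (2 4 6 9 8 7 5).
Since the cycle has length 7, s^88 acts on it the same as s^4 (88 mod 7 = 4).
Advancing 4 steps from 7: 7 → 5 → 2 → 4 → 6.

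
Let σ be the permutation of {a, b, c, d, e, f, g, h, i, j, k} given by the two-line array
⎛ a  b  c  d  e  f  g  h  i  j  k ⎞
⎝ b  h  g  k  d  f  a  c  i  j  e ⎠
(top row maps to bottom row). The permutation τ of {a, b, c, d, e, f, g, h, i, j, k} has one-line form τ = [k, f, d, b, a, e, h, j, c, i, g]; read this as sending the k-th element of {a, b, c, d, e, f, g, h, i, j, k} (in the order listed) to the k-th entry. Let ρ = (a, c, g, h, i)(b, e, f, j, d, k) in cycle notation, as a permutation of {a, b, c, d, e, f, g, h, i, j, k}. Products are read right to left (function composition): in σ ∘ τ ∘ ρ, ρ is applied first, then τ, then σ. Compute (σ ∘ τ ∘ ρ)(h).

g

(σ ∘ τ ∘ ρ)(h) = σ(τ(ρ(h))). ρ(h) = i, then τ(i) = c, then σ(c) = g, so the result is g.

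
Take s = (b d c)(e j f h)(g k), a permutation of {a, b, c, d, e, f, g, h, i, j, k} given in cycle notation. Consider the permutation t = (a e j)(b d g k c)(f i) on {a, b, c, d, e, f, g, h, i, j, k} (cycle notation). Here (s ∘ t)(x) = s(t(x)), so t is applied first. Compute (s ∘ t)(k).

b

First apply t: t(k) = c, then s(c) = b. Thus (s ∘ t)(k) = b.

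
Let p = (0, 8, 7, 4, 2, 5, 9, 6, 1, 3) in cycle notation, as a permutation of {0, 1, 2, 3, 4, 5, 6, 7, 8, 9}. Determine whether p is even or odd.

The cycle lengths are 10.
A cycle of length ℓ contributes ℓ−1 transpositions, so p is a product of 9 transpositions — odd.

odd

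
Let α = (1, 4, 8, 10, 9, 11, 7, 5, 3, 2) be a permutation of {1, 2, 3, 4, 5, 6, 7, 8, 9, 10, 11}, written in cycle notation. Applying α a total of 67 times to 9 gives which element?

4

9 lies in the 10-cycle (1, 4, 8, 10, 9, 11, 7, 5, 3, 2).
On a 10-cycle, α^10 is the identity, so α^67 = α^7 there (67 ≡ 7 mod 10).
Advancing 7 steps from 9: 9 → 11 → 7 → 5 → 3 → 2 → 1 → 4.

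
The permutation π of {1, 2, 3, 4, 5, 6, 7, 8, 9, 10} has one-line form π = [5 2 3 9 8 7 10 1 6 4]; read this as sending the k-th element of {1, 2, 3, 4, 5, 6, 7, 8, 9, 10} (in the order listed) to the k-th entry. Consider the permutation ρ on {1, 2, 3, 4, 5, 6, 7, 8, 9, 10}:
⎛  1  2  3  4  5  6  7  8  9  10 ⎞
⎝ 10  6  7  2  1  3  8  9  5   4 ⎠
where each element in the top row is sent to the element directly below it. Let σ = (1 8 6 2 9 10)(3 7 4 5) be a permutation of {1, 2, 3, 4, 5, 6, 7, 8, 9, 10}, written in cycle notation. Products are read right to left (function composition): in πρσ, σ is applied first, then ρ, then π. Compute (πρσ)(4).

Apply the permutations in order: σ(4) = 5, then ρ(5) = 1, then π(1) = 5. So (πρσ)(4) = 5.

5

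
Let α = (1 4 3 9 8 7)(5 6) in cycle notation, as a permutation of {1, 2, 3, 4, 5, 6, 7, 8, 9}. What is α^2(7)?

4

7 lies in the 6-cycle (1 4 3 9 8 7).
Stepping 2 places around the cycle: 7 → 1 → 4.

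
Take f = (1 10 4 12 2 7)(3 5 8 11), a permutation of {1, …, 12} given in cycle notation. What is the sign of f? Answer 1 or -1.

The cycle lengths are 6, 4, 1, 1.
A cycle of length ℓ contributes ℓ−1 transpositions, so f is a product of 5 + 3 = 8 transpositions — even.

1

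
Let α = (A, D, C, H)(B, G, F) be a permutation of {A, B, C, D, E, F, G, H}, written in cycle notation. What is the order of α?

The disjoint cycles have lengths 4, 3, 1.
The order is lcm(4, 3) = 12.

12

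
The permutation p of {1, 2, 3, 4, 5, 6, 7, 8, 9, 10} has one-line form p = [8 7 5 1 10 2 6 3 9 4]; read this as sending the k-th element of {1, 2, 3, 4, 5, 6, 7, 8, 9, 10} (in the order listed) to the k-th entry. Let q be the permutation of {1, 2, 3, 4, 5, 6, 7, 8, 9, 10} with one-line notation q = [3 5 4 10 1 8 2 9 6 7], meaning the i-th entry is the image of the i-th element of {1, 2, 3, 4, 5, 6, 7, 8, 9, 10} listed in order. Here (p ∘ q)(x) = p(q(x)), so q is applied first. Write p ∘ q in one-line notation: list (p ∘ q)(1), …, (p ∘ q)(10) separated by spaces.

5 10 1 4 8 3 7 9 2 6

(p ∘ q)(x) = p(q(x)). Computing each image: p(q(1)) = p(3) = 5, p(q(2)) = p(5) = 10, p(q(3)) = p(4) = 1, p(q(4)) = p(10) = 4, p(q(5)) = p(1) = 8, p(q(6)) = p(8) = 3, p(q(7)) = p(2) = 7, p(q(8)) = p(9) = 9, p(q(9)) = p(6) = 2, p(q(10)) = p(7) = 6.
Hence p ∘ q = [5 10 1 4 8 3 7 9 2 6].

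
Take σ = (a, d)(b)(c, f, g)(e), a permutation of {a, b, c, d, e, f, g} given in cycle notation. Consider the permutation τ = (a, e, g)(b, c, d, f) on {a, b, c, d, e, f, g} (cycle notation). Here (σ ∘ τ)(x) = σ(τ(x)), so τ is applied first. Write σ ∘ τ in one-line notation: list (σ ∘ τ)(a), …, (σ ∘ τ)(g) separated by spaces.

e f a g c b d

For each element, apply τ then σ: a → e → e; b → c → f; c → d → a; d → f → g; e → g → c; f → b → b; g → a → d.
So σ ∘ τ in one-line form is e f a g c b d.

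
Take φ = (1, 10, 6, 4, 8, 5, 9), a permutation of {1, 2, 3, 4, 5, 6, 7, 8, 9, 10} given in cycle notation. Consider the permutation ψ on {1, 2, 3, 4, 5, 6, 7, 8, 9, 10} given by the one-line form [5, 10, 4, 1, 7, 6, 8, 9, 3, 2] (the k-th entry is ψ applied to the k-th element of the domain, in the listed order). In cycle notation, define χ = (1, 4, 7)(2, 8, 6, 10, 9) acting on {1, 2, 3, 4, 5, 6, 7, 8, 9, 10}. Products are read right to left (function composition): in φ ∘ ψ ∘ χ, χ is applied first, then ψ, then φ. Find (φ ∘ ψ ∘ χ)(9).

(φ ∘ ψ ∘ χ)(9) = φ(ψ(χ(9))). χ(9) = 2, then ψ(2) = 10, then φ(10) = 6, so the result is 6.

6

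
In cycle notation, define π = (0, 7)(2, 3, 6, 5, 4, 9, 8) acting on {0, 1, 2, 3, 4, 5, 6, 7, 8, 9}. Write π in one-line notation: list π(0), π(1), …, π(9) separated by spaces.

Each element maps to the next entry in its cycle (wrapping to the front): 0→7, 1→1, 2→3, 3→6, 4→9, 5→4, 6→5, 7→0, 8→2, 9→8.
So the one-line form is 7 1 3 6 9 4 5 0 2 8.

7 1 3 6 9 4 5 0 2 8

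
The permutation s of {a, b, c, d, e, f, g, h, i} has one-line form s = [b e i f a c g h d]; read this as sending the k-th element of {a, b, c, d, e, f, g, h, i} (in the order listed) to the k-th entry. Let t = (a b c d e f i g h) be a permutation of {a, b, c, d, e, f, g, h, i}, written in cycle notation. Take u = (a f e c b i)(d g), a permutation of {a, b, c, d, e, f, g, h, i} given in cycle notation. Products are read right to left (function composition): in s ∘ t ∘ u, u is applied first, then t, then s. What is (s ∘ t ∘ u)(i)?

e

Chase i: u(i) = a; t(a) = b; s(b) = e. Hence (s ∘ t ∘ u)(i) = e.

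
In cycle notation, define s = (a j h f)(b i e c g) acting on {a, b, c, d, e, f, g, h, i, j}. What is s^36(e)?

e lies in the 5-cycle (b i e c g).
Since the cycle has length 5, s^36 acts on it the same as s^1 (36 mod 5 = 1).
Advancing 1 step from e: e → c.

c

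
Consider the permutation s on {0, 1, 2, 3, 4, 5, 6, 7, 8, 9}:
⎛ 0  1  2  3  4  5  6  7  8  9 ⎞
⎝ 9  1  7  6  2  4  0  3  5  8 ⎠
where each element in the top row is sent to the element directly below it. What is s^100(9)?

8

Tracing 9 → 8 → … returns to 9 after 9 steps, so 9 lies in a 9-cycle (0 9 8 5 4 2 7 3 6).
Since the cycle has length 9, s^100 acts on it the same as s^1 (100 mod 9 = 1).
Stepping 1 place around the cycle: 9 → 8.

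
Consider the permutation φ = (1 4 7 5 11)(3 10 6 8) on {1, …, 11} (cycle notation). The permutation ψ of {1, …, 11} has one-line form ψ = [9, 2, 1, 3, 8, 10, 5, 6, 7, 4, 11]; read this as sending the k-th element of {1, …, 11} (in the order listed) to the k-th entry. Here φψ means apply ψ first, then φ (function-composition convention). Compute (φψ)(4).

10

(φψ)(4) = φ(ψ(4)). ψ(4) = 3, then φ(3) = 10. So (φψ)(4) = 10.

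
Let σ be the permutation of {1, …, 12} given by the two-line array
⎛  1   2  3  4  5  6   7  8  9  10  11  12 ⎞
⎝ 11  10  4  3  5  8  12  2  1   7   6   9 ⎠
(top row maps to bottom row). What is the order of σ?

18

Decomposing into disjoint cycles gives cycle lengths 9, 2, 1.
Since disjoint cycles commute, ord(σ) = lcm(9, 2) = 18.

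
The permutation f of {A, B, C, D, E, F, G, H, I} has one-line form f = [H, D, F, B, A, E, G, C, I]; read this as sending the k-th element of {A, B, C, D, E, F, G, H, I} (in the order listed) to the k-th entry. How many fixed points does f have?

The fixed points (elements with f(x) = x) are {G, I}, so there are 2.

2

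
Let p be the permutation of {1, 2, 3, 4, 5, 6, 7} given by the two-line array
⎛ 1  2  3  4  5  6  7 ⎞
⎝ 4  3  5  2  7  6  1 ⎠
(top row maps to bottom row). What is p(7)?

1

The entry below 7 in the array is 1, so p(7) = 1.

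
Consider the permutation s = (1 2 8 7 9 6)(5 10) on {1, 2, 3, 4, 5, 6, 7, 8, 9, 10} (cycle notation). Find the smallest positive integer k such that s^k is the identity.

6

The disjoint cycles have lengths 6, 2, 1, 1.
The order of s is the least common multiple of its cycle lengths: lcm(6, 2) = 6.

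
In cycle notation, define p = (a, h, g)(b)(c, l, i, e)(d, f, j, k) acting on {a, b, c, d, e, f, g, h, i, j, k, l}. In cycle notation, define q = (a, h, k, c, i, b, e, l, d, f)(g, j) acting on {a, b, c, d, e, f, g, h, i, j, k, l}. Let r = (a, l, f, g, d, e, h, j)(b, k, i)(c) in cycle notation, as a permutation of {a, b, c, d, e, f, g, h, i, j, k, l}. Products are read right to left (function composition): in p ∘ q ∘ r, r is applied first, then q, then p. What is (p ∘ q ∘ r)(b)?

l

Apply the permutations in order: r(b) = k, then q(k) = c, then p(c) = l. So (p ∘ q ∘ r)(b) = l.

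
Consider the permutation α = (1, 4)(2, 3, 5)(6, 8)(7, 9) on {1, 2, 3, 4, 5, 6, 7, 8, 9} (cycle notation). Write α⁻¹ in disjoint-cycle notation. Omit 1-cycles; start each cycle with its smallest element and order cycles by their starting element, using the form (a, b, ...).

The inverse reverses each cycle.
Reversing each cycle of α and rotating so the smallest element leads gives (1, 4)(2, 5, 3)(6, 8)(7, 9).

(1, 4)(2, 5, 3)(6, 8)(7, 9)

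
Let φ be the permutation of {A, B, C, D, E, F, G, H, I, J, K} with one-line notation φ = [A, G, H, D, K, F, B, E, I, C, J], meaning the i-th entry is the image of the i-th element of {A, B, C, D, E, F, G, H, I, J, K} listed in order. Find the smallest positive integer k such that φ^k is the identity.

The disjoint-cycle form of φ has cycle lengths 5, 2, 1, 1, 1, 1.
The order is lcm(5, 2) = 10.

10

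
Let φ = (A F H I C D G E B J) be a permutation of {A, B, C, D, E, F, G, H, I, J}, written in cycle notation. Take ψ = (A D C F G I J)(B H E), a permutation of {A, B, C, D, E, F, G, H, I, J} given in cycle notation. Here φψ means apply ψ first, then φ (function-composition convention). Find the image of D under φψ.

D

(φψ)(D) = φ(ψ(D)). ψ(D) = C, then φ(C) = D. So (φψ)(D) = D.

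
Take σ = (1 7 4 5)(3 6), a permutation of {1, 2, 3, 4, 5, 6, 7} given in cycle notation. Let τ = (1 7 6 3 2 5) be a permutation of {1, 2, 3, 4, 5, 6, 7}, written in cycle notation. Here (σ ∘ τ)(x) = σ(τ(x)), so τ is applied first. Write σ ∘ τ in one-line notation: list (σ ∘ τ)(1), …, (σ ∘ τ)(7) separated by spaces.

4 1 2 5 7 6 3

Chase each element through τ then σ: 1 → 7 → 4; 2 → 5 → 1; 3 → 2 → 2; 4 → 4 → 5; 5 → 1 → 7; 6 → 3 → 6; 7 → 6 → 3.
So σ ∘ τ in one-line form is 4 1 2 5 7 6 3.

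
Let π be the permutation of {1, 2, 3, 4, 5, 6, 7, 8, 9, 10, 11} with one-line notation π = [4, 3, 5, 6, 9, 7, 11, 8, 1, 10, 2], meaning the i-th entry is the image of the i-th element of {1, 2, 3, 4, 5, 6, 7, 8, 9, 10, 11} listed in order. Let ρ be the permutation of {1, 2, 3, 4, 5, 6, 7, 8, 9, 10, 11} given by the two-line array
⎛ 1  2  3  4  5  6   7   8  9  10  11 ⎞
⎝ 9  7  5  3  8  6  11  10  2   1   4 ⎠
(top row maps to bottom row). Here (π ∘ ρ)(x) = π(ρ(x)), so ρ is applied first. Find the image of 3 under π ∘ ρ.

9

(π ∘ ρ)(3) = π(ρ(3)). ρ(3) = 5, then π(5) = 9. So (π ∘ ρ)(3) = 9.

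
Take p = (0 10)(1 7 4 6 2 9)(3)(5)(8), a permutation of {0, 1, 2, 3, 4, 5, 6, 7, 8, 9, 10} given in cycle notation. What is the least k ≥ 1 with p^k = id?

6

The disjoint cycles have lengths 6, 2, 1, 1, 1.
Since disjoint cycles commute, ord(p) = lcm(6, 2) = 6.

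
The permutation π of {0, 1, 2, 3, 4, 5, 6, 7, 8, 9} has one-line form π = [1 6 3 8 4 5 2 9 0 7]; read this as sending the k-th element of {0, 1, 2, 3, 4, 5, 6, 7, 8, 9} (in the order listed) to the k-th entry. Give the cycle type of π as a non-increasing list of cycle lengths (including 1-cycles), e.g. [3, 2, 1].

[6, 2, 1, 1]

The disjoint cycles are (0, 1, 6, 2, 3, 8)(4)(5)(7, 9), with lengths 6, 2, 1, 1 in non-increasing order.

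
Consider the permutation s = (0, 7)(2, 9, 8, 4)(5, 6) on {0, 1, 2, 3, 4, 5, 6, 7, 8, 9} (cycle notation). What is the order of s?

The cycle type of s is (4, 2, 2, 1, 1).
Since disjoint cycles commute, ord(s) = lcm(4, 2, 2) = 4.

4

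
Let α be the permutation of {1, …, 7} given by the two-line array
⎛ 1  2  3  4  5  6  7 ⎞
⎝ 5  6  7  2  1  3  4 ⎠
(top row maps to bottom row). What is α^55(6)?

Tracing 6 → 3 → … returns to 6 after 5 steps, so 6 lies in a 5-cycle (2 6 3 7 4).
On a 5-cycle, α^5 is the identity, so α^55 = α^0 there (55 ≡ 0 mod 5).
So α^55(6) = 6.

6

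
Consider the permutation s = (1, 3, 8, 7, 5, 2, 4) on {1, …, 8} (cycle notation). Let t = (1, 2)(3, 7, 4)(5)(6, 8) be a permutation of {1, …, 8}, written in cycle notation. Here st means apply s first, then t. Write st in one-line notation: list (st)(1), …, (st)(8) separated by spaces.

(st)(x) = t(s(x)). Computing each image: t(s(1)) = t(3) = 7, t(s(2)) = t(4) = 3, t(s(3)) = t(8) = 6, t(s(4)) = t(1) = 2, t(s(5)) = t(2) = 1, t(s(6)) = t(6) = 8, t(s(7)) = t(5) = 5, t(s(8)) = t(7) = 4.
Hence st = [7 3 6 2 1 8 5 4].

7 3 6 2 1 8 5 4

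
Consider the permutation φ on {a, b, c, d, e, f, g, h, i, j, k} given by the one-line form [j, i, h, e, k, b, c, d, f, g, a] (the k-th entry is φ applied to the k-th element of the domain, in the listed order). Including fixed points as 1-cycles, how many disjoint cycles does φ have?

2

The cycle decomposition is (a, j, g, c, h, d, e, k)(b, i, f), which has 2 cycles (counting 1-cycles).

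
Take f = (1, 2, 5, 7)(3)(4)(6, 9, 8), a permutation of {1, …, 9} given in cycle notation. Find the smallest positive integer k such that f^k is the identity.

The cycle type of f is (4, 3, 1, 1).
Since disjoint cycles commute, ord(f) = lcm(4, 3) = 12.

12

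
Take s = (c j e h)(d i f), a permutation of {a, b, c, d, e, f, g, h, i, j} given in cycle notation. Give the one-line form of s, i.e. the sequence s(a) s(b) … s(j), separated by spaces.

a b j i h d g c f e

Each element maps to the next entry in its cycle (wrapping to the front): a→a, b→b, c→j, d→i, e→h, f→d, g→g, h→c, i→f, j→e.
So the one-line form is a b j i h d g c f e.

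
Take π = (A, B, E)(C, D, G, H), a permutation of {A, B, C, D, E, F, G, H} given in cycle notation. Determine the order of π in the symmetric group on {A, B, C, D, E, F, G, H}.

The disjoint cycles have lengths 4, 3, 1.
The order of π is the least common multiple of its cycle lengths: lcm(4, 3) = 12.

12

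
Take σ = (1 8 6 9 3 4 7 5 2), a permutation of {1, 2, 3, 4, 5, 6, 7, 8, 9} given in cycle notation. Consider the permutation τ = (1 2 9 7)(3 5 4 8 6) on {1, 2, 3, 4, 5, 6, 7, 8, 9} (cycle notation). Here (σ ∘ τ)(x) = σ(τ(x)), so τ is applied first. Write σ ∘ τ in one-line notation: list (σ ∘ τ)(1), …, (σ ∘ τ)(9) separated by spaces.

1 3 2 6 7 4 8 9 5

Chase each element through τ then σ: 1 → 2 → 1; 2 → 9 → 3; 3 → 5 → 2; 4 → 8 → 6; 5 → 4 → 7; 6 → 3 → 4; 7 → 1 → 8; 8 → 6 → 9; 9 → 7 → 5.
Collecting the images, σ ∘ τ = [1 3 2 6 7 4 8 9 5].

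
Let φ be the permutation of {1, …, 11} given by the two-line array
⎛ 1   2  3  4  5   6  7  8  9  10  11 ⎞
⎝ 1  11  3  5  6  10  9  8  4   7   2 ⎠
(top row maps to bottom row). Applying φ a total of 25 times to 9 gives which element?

4

Tracing 9 → 4 → … returns to 9 after 6 steps, so 9 lies in a 6-cycle (4, 5, 6, 10, 7, 9).
On a 6-cycle, φ^6 is the identity, so φ^25 = φ^1 there (25 ≡ 1 mod 6).
Advancing 1 step from 9: 9 → 4.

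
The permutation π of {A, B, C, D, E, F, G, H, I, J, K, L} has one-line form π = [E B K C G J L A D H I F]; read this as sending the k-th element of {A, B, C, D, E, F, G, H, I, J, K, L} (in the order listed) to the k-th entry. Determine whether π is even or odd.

odd

In disjoint-cycle form the cycle lengths are 7, 4, 1.
A cycle is odd iff its length is even; π has 1 even-length cycle, so sgn(π) = (−1)^1 and π is odd.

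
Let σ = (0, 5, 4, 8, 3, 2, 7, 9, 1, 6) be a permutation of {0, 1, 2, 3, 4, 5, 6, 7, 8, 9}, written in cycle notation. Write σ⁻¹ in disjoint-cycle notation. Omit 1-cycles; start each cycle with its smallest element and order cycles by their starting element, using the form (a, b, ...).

The inverse reverses each cycle.
After reversing and putting each cycle's least element first, σ⁻¹ = (0, 6, 1, 9, 7, 2, 3, 8, 4, 5).

(0, 6, 1, 9, 7, 2, 3, 8, 4, 5)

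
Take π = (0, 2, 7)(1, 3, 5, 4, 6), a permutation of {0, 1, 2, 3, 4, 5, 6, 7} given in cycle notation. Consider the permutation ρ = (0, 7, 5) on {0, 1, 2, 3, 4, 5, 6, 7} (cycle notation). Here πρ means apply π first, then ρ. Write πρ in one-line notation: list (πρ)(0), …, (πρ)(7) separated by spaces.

2 3 5 0 6 4 1 7

(πρ)(x) = ρ(π(x)). Computing each image: ρ(π(0)) = ρ(2) = 2, ρ(π(1)) = ρ(3) = 3, ρ(π(2)) = ρ(7) = 5, ρ(π(3)) = ρ(5) = 0, ρ(π(4)) = ρ(6) = 6, ρ(π(5)) = ρ(4) = 4, ρ(π(6)) = ρ(1) = 1, ρ(π(7)) = ρ(0) = 7.
Hence πρ = [2 3 5 0 6 4 1 7].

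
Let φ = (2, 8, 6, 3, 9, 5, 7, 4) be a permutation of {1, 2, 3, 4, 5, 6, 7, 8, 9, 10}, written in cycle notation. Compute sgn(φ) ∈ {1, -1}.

-1

The cycle lengths are 8, 1, 1.
A cycle of length ℓ contributes ℓ−1 transpositions, so φ is a product of 7 transpositions — odd.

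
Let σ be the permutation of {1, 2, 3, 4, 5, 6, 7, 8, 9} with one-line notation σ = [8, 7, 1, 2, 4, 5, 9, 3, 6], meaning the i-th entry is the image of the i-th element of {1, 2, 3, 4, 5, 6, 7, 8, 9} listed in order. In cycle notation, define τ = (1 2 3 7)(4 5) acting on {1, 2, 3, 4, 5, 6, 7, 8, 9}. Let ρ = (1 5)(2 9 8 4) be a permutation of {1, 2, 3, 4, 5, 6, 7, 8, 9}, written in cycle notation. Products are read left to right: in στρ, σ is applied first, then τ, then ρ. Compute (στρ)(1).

4

Chase 1: σ(1) = 8; τ(8) = 8; ρ(8) = 4. Hence (στρ)(1) = 4.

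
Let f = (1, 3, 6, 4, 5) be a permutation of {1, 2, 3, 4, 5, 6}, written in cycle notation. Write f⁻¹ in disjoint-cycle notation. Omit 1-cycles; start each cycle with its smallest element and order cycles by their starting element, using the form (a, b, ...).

(1, 5, 4, 6, 3)

The inverse reverses each cycle.
After reversing and putting each cycle's least element first, f⁻¹ = (1, 5, 4, 6, 3).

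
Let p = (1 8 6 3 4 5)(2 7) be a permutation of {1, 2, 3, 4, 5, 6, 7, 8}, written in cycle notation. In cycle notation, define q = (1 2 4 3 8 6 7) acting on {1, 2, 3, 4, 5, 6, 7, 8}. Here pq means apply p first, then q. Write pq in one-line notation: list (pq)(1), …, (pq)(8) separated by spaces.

Chase each element through p then q: 1 → 8 → 6; 2 → 7 → 1; 3 → 4 → 3; 4 → 5 → 5; 5 → 1 → 2; 6 → 3 → 8; 7 → 2 → 4; 8 → 6 → 7.
So pq in one-line form is 6 1 3 5 2 8 4 7.

6 1 3 5 2 8 4 7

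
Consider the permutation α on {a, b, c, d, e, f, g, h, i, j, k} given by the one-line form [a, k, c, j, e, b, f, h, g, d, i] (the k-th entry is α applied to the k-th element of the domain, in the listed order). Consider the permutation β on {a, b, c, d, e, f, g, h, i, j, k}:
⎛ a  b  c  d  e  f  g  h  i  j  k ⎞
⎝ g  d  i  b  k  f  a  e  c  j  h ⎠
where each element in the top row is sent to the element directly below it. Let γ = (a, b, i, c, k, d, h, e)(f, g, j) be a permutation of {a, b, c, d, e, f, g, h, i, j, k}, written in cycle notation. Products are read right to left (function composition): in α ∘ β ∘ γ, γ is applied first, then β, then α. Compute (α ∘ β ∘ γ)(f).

a

Chase f: γ(f) = g; β(g) = a; α(a) = a. Hence (α ∘ β ∘ γ)(f) = a.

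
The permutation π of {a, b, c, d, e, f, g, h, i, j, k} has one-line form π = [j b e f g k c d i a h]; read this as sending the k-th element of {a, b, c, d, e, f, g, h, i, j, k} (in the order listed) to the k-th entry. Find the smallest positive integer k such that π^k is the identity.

12

Writing π as disjoint cycles, the cycle lengths are 4, 3, 2, 1, 1.
The order of π is the least common multiple of its cycle lengths: lcm(4, 3, 2) = 12.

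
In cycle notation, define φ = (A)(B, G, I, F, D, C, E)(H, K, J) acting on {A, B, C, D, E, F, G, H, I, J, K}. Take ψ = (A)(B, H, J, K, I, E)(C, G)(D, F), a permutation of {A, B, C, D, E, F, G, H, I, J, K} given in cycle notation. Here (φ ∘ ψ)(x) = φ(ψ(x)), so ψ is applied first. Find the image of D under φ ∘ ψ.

ψ(D) = F, then φ(F) = D; composing gives (φ ∘ ψ)(D) = D.

D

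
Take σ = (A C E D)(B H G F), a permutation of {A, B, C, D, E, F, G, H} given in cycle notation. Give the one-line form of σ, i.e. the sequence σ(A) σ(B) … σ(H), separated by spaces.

Reading each image from the cycles: A↦C, B↦H, C↦E, D↦A, E↦D, F↦B, G↦F, H↦G.
So the one-line form is C H E A D B F G.

C H E A D B F G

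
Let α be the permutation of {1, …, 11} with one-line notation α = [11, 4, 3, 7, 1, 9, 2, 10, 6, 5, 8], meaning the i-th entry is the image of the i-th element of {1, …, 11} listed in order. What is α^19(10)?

8

Tracing 10 → 5 → … returns to 10 after 5 steps, so 10 lies in a 5-cycle (1, 11, 8, 10, 5).
Powers repeat with period 5 on this cycle, and 19 mod 5 = 4, so α^19(10) = α^4(10).
Stepping 4 places around the cycle: 10 → 5 → 1 → 11 → 8.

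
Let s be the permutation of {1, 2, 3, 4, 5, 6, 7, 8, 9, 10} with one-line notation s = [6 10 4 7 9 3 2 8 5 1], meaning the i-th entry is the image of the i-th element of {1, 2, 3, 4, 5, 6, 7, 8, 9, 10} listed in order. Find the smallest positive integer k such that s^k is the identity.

14

Writing s as disjoint cycles, the cycle lengths are 7, 2, 1.
The order of s is the least common multiple of its cycle lengths: lcm(7, 2) = 14.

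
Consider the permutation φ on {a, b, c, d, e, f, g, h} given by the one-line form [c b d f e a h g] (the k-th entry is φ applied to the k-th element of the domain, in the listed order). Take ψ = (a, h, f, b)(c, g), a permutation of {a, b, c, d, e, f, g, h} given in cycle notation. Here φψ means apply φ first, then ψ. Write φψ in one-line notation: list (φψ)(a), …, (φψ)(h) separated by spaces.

g a d b e h f c

Chase each element through φ then ψ: a → c → g; b → b → a; c → d → d; d → f → b; e → e → e; f → a → h; g → h → f; h → g → c.
Collecting the images, φψ = [g a d b e h f c].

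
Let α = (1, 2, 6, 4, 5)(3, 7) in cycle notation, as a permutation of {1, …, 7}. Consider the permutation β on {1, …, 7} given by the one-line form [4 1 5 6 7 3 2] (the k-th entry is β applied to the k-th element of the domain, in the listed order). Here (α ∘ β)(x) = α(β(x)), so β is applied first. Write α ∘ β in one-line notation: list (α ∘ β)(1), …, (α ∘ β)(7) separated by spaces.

5 2 1 4 3 7 6

(α ∘ β)(x) = α(β(x)). Computing each image: α(β(1)) = α(4) = 5, α(β(2)) = α(1) = 2, α(β(3)) = α(5) = 1, α(β(4)) = α(6) = 4, α(β(5)) = α(7) = 3, α(β(6)) = α(3) = 7, α(β(7)) = α(2) = 6.
Hence α ∘ β = [5 2 1 4 3 7 6].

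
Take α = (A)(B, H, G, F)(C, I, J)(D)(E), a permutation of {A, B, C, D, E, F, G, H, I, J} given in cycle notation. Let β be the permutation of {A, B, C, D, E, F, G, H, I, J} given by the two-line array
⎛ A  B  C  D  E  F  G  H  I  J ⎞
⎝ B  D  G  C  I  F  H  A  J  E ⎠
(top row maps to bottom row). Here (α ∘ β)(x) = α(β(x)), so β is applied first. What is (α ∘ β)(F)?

B

(α ∘ β)(F) = α(β(F)). β(F) = F, then α(F) = B. So (α ∘ β)(F) = B.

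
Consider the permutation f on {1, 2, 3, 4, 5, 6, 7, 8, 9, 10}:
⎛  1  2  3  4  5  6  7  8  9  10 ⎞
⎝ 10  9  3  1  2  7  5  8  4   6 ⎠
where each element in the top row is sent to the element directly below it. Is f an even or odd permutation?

odd

In disjoint-cycle form the cycle lengths are 8, 1, 1.
A cycle of length ℓ contributes ℓ−1 transpositions, so f is a product of 7 transpositions — odd.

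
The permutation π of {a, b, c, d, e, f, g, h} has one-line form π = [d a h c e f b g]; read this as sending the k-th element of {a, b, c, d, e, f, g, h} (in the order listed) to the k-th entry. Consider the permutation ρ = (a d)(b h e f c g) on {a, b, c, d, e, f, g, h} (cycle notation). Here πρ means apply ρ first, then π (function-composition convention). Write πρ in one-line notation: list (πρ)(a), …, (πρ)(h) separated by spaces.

c g b d f h a e

Chase each element through ρ then π: a → d → c; b → h → g; c → g → b; d → a → d; e → f → f; f → c → h; g → b → a; h → e → e.
Collecting the images, πρ = [c g b d f h a e].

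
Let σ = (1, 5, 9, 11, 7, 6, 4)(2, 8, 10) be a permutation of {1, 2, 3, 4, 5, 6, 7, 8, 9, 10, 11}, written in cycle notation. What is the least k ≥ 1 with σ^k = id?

21

The disjoint cycles have lengths 7, 3, 1.
Since disjoint cycles commute, ord(σ) = lcm(7, 3) = 21.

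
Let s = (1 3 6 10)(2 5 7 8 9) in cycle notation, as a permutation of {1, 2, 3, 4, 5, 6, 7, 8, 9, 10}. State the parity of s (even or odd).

odd

The cycle lengths are 5, 4, 1.
A cycle is odd iff its length is even; s has 1 even-length cycle, so sgn(s) = (−1)^1 and s is odd.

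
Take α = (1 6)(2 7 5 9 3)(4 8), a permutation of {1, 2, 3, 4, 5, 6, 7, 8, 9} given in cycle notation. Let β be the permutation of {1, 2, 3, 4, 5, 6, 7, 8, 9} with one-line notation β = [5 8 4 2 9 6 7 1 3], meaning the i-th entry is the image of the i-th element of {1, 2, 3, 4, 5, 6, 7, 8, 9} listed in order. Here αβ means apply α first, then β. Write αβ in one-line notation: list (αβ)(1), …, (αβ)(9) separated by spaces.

Chase each element through α then β: 1 → 6 → 6; 2 → 7 → 7; 3 → 2 → 8; 4 → 8 → 1; 5 → 9 → 3; 6 → 1 → 5; 7 → 5 → 9; 8 → 4 → 2; 9 → 3 → 4.
So αβ in one-line form is 6 7 8 1 3 5 9 2 4.

6 7 8 1 3 5 9 2 4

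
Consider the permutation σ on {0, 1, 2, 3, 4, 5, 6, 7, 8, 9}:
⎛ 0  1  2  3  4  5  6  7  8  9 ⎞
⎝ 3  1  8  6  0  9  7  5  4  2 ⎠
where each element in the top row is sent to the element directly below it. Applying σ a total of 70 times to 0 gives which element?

8

Tracing 0 → 3 → … returns to 0 after 9 steps, so 0 lies in a 9-cycle (0, 3, 6, 7, 5, 9, 2, 8, 4).
Powers repeat with period 9 on this cycle, and 70 mod 9 = 7, so σ^70(0) = σ^7(0).
Stepping 7 places around the cycle: 0 → 3 → 6 → 7 → 5 → 9 → 2 → 8.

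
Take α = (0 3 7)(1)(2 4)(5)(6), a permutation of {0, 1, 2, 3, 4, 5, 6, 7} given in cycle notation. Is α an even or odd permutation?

The cycle lengths are 3, 2, 1, 1, 1.
A cycle of length ℓ contributes ℓ−1 transpositions, so α is a product of 2 + 1 = 3 transpositions — odd.

odd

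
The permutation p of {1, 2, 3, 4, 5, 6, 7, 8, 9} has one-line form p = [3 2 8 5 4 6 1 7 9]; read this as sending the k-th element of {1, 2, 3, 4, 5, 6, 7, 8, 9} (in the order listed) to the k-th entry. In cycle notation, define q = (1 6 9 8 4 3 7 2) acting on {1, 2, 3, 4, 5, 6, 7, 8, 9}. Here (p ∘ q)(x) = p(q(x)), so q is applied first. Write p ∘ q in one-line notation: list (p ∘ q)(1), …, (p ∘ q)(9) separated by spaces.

Chase each element through q then p: 1 → 6 → 6; 2 → 1 → 3; 3 → 7 → 1; 4 → 3 → 8; 5 → 5 → 4; 6 → 9 → 9; 7 → 2 → 2; 8 → 4 → 5; 9 → 8 → 7.
So p ∘ q in one-line form is 6 3 1 8 4 9 2 5 7.

6 3 1 8 4 9 2 5 7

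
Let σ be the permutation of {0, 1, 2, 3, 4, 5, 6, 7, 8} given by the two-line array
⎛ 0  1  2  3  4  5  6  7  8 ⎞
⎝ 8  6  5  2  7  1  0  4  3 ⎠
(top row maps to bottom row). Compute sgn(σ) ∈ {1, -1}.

In disjoint-cycle form the cycle lengths are 7, 2.
A cycle of length ℓ contributes ℓ−1 transpositions, so σ is a product of 6 + 1 = 7 transpositions — odd.

-1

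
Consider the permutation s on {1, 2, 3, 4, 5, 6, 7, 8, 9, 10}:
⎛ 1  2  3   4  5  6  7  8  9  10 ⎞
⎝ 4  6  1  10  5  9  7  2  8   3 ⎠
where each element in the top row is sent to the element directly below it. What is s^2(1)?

10

Tracing 1 → 4 → … returns to 1 after 4 steps, so 1 lies in a 4-cycle (1, 4, 10, 3).
Stepping 2 places around the cycle: 1 → 4 → 10.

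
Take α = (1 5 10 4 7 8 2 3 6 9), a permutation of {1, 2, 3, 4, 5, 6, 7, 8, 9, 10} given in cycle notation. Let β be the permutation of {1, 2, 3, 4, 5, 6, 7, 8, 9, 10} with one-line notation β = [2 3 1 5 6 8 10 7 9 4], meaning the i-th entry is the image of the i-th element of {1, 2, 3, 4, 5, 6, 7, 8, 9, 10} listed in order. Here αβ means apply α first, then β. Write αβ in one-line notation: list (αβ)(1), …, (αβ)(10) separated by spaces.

6 1 8 10 4 9 7 3 2 5

Chase each element through α then β: 1 → 5 → 6; 2 → 3 → 1; 3 → 6 → 8; 4 → 7 → 10; 5 → 10 → 4; 6 → 9 → 9; 7 → 8 → 7; 8 → 2 → 3; 9 → 1 → 2; 10 → 4 → 5.
So αβ in one-line form is 6 1 8 10 4 9 7 3 2 5.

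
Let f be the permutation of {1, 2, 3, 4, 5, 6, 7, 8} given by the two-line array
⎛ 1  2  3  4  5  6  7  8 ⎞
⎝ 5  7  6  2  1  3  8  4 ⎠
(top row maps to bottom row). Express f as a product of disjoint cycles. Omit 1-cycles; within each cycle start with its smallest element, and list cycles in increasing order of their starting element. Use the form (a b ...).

From 1: 1 → 5 → 1, closing the cycle (1 5).
Continuing from each remaining unvisited element yields (1 5)(2 7 8 4)(3 6).

(1 5)(2 7 8 4)(3 6)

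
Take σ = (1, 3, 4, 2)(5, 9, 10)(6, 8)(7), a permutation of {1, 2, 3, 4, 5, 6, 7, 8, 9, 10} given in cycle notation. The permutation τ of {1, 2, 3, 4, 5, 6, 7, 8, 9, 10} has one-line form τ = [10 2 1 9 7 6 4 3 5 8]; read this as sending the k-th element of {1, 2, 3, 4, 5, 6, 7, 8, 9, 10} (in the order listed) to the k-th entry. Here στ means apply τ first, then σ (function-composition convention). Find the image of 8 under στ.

4

First apply τ: τ(8) = 3, then σ(3) = 4. Thus (στ)(8) = 4.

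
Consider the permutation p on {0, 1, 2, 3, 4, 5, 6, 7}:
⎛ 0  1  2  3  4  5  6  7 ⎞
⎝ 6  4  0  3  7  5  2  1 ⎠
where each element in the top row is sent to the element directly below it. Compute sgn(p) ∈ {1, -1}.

1

In disjoint-cycle form the cycle lengths are 3, 3, 1, 1.
A cycle is odd iff its length is even; p has 0 even-length cycles, so sgn(p) = (−1)^0 and p is even.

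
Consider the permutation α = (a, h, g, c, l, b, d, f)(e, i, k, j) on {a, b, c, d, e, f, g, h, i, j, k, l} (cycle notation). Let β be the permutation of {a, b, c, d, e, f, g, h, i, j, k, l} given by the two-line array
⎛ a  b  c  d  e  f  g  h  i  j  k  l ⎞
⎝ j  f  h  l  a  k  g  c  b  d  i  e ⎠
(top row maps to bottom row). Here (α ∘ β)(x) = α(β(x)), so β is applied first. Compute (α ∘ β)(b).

a

β(b) = f, then α(f) = a; composing gives (α ∘ β)(b) = a.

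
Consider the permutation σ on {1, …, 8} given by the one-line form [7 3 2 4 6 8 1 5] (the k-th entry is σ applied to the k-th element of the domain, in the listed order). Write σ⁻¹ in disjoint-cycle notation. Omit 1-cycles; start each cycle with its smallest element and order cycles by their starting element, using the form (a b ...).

(1 7)(2 3)(5 8 6)

The cycle decomposition of σ is (1 7)(2 3)(5 6 8).
Reversing each cycle (and rotating so the smallest element leads) gives σ⁻¹ = (1 7)(2 3)(5 8 6).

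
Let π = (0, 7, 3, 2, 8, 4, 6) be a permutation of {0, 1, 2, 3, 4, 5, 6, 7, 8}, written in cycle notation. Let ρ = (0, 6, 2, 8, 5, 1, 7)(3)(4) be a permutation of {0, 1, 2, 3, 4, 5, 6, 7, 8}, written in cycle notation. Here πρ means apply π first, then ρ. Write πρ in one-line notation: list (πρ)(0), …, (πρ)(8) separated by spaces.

(πρ)(x) = ρ(π(x)). Computing each image: ρ(π(0)) = ρ(7) = 0, ρ(π(1)) = ρ(1) = 7, ρ(π(2)) = ρ(8) = 5, ρ(π(3)) = ρ(2) = 8, ρ(π(4)) = ρ(6) = 2, ρ(π(5)) = ρ(5) = 1, ρ(π(6)) = ρ(0) = 6, ρ(π(7)) = ρ(3) = 3, ρ(π(8)) = ρ(4) = 4.
Hence πρ = [0 7 5 8 2 1 6 3 4].

0 7 5 8 2 1 6 3 4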